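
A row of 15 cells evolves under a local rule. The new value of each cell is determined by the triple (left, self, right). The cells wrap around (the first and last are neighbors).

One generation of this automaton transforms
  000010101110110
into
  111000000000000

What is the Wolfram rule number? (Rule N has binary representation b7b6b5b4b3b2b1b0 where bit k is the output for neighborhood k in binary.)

1

position 9: 111 → 0  (bit 7 = 0)
position 10: 110 → 0  (bit 6 = 0)
position 5: 101 → 0  (bit 5 = 0)
position 14: 100 → 0  (bit 4 = 0)
position 8: 011 → 0  (bit 3 = 0)
position 4: 010 → 0  (bit 2 = 0)
position 3: 001 → 0  (bit 1 = 0)
position 0: 000 → 1  (bit 0 = 1)
bits b7..b0 = 00000001 = 1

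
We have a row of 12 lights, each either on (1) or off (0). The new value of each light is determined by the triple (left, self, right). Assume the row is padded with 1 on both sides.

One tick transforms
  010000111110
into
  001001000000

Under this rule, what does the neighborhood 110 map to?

0

At position 10 the neighborhood is 110; the next row has 0 there.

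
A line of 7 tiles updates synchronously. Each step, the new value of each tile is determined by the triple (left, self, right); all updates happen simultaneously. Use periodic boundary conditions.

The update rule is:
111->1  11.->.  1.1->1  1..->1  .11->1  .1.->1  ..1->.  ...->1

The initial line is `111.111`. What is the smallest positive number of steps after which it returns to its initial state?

7

step 1: 11.1111
step 2: 1.11111
step 3: .111111
step 4: 111111.
step 5: 11111.1
step 6: 1111.11
step 7: 111.111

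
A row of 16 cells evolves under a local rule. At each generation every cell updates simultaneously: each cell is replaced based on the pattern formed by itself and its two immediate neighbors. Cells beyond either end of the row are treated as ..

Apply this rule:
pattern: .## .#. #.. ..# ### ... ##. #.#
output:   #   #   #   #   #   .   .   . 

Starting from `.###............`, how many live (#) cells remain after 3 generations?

5

###.#...........
##..##..........
#.###.#.........
count of #: 5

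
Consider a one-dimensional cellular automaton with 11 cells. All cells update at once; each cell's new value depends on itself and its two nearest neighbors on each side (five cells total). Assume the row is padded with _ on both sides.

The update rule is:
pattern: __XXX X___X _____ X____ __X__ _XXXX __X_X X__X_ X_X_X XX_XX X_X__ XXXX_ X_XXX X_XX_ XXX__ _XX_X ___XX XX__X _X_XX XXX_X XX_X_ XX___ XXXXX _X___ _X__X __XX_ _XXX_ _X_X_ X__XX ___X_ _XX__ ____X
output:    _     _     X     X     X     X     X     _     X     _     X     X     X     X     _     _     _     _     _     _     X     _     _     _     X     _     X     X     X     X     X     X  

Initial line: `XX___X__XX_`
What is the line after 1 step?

_X__XXXX_X_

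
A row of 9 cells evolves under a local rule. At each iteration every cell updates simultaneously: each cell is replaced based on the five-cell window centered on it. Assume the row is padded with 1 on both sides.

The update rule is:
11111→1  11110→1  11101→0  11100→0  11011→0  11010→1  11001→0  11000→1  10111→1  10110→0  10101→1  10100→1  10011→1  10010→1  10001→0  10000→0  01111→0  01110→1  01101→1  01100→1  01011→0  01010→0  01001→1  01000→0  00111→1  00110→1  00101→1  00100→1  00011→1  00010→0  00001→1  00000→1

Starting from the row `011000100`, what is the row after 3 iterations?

011000101

iteration 1: 001100111
iteration 2: 011101101
iteration 3: 011000101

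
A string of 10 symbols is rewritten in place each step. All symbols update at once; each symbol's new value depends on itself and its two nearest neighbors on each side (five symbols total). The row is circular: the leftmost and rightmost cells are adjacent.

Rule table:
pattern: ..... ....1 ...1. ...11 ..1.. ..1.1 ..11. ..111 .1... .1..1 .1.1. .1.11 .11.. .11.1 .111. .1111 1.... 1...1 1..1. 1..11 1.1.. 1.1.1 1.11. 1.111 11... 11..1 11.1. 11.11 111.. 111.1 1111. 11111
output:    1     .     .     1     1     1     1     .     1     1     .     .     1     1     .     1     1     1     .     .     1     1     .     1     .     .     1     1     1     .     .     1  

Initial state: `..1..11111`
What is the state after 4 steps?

step 1: ..11..11.1
step 2: 1.11..1111
step 3: .1.1...11.
step 4: .1.111111.

.1.111111.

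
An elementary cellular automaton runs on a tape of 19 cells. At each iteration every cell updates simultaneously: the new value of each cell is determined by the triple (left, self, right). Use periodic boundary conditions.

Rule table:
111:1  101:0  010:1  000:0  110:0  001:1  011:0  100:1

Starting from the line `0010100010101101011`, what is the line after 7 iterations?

1111001010011011001

1110110110100001000
0100000000110011101
0110000001001101001
0001000011110001111
1011100101101010110
1001011100001010000
1111001010011011001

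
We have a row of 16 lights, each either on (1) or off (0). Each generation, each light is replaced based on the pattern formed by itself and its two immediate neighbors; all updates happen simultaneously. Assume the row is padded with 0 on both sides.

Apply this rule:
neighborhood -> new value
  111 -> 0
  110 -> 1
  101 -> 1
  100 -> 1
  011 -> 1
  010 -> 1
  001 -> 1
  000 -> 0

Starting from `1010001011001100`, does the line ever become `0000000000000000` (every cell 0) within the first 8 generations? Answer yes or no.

no

generation 1: 1111011111111110
generation 2: 1001110000000011
generation 3: 1111011000000111
generation 4: 1001111100001101
generation 5: 1111000110011111
generation 6: 1001101111110001
generation 7: 1111111000011011
generation 8: 1000001100111111
generation 8 is 1000001100111111, still not uniform 0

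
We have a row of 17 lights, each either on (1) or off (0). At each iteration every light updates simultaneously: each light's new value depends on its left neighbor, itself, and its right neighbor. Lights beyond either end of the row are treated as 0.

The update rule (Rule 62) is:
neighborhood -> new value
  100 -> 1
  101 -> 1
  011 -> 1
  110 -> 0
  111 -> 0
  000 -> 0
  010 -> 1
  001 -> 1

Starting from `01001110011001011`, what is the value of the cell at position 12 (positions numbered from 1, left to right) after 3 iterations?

11111001110111110
10000111001100001
11001100111010011
position 12 holds 0

0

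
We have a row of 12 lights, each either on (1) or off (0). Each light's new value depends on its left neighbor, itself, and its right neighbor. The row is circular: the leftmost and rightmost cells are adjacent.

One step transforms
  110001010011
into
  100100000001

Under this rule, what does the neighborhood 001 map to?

At position 4 the neighborhood is 001; the next row has 0 there.

0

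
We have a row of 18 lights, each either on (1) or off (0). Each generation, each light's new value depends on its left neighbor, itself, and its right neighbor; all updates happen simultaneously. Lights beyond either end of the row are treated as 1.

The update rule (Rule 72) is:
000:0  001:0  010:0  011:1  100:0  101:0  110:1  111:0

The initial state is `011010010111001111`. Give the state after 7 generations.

011000000000000000

011000000101001000
011000000000000000
011000000000000000  (fixed point — unchanged through generation 7)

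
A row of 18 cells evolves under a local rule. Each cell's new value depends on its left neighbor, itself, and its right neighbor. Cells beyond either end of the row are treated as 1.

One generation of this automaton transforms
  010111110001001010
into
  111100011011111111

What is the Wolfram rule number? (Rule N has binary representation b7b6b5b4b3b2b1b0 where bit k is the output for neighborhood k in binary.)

position 4: 111 → 0  (bit 7 = 0)
position 7: 110 → 1  (bit 6 = 1)
position 0: 101 → 1  (bit 5 = 1)
position 8: 100 → 1  (bit 4 = 1)
position 3: 011 → 1  (bit 3 = 1)
position 1: 010 → 1  (bit 2 = 1)
position 10: 001 → 1  (bit 1 = 1)
position 9: 000 → 0  (bit 0 = 0)
bits b7..b0 = 01111110 = 126

126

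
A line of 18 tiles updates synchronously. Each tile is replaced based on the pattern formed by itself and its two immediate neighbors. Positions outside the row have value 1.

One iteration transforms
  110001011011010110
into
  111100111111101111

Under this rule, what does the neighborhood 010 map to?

At position 5 the neighborhood is 010; the next row has 0 there.

0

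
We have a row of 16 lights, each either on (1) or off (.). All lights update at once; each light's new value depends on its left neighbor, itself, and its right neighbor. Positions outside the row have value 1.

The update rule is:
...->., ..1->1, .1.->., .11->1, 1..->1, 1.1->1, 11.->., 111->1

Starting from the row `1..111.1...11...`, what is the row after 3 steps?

111.1.1.11.1.111

step 1: .1111.1.1.11.1.1
step 2: 1111.1.1.11.1.11
step 3: 111.1.1.11.1.111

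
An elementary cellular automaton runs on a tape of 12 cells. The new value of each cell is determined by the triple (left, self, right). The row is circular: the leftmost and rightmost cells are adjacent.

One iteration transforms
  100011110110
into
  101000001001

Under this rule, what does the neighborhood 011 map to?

0

At position 4 the neighborhood is 011; the next row has 0 there.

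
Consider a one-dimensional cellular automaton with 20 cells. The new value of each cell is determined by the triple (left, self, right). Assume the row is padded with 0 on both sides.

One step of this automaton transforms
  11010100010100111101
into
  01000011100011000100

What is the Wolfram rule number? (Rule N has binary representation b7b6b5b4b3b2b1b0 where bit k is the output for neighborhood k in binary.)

position 15: 111 → 0  (bit 7 = 0)
position 1: 110 → 1  (bit 6 = 1)
position 2: 101 → 0  (bit 5 = 0)
position 6: 100 → 1  (bit 4 = 1)
position 0: 011 → 0  (bit 3 = 0)
position 3: 010 → 0  (bit 2 = 0)
position 8: 001 → 1  (bit 1 = 1)
position 7: 000 → 1  (bit 0 = 1)
bits b7..b0 = 01010011 = 83

83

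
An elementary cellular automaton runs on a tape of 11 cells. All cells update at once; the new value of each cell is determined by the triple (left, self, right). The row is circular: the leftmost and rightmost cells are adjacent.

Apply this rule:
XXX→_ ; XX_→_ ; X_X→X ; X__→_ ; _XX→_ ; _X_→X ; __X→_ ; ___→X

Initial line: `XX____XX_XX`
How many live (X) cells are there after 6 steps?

___XX___X__
XX____X_X_X
___XX_XXXX_
XX___X_____
___X_X_XXX_
XX_XXXX____
count of X: 6

6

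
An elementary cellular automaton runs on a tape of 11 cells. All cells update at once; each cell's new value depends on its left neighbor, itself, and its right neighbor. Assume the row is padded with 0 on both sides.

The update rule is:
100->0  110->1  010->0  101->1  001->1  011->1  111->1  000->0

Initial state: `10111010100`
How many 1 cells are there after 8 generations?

7

generation 1: 01111101000
generation 2: 11111110000
generation 3: 11111110000  (fixed point — unchanged through generation 8)
count of 1: 7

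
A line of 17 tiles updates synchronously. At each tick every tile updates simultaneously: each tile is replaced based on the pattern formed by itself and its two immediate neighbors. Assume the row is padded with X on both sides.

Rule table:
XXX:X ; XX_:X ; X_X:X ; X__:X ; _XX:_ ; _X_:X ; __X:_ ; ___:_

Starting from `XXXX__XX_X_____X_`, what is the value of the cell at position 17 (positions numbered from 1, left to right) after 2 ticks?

X

XXXXX__XXXX____XX
XXXXXX__XXXX____X
position 17 holds X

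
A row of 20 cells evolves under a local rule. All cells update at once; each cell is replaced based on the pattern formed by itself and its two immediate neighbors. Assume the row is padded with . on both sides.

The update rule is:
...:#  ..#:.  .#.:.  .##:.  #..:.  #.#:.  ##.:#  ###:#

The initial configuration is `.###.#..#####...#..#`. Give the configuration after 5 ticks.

..##.....####.#.....
#..#.###..###...####
......##...##.#..###
#####..#.#..#.....##
.####.........###..#

.####.........###..#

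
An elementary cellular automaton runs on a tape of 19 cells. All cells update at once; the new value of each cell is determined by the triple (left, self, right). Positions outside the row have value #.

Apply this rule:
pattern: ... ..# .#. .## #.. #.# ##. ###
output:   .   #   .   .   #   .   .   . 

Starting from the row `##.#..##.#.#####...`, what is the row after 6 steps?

.#....#...##...#.#.

....##..........#.#
#..#..#........#...
.##.##.#......#.#.#
........#....#.....
#......#.#..#.#...#
.#....#...##...#.#.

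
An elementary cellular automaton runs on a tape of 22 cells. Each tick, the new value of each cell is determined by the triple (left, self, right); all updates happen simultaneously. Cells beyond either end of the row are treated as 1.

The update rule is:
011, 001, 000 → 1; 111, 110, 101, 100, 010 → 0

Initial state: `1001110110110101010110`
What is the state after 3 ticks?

0100110010011000000011

tick 1: 0011000100100000000100
tick 2: 0110011001001111111001
tick 3: 0100110010011000000011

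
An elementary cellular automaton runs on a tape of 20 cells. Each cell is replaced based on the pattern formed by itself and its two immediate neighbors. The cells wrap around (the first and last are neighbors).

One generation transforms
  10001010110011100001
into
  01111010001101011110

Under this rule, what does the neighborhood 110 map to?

0

At position 0 the neighborhood is 110; the next row has 0 there.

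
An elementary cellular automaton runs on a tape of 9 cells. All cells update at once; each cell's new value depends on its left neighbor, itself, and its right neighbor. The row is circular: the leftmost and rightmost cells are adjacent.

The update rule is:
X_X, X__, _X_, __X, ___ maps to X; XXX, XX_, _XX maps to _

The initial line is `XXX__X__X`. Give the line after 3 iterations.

iteration 1: ___XXXXX_
iteration 2: XXX_____X
iteration 3: ___XXXXX_

___XXXXX_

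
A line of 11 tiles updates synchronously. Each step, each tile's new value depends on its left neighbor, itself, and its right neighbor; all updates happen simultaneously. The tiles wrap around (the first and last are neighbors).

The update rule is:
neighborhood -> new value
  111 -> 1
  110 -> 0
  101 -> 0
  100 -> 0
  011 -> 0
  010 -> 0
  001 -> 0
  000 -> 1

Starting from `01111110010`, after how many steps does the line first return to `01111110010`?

4

00111100000
10011001111
00000000111
01111110010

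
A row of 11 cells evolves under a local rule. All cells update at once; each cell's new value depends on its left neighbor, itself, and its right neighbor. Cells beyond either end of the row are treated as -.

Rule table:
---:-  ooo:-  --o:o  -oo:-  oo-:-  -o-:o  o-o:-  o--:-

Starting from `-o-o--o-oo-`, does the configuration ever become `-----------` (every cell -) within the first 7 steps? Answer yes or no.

oo-o-oo----
---o-------
--oo-------
-o---------
oo---------
-----------
all cells are - at step 6

yes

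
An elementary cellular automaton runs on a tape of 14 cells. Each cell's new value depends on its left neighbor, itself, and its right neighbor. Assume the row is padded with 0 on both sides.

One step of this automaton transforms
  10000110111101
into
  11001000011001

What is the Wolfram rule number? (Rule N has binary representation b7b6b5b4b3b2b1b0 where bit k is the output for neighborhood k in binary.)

150

position 9: 111 → 1  (bit 7 = 1)
position 6: 110 → 0  (bit 6 = 0)
position 7: 101 → 0  (bit 5 = 0)
position 1: 100 → 1  (bit 4 = 1)
position 5: 011 → 0  (bit 3 = 0)
position 0: 010 → 1  (bit 2 = 1)
position 4: 001 → 1  (bit 1 = 1)
position 2: 000 → 0  (bit 0 = 0)
bits b7..b0 = 10010110 = 150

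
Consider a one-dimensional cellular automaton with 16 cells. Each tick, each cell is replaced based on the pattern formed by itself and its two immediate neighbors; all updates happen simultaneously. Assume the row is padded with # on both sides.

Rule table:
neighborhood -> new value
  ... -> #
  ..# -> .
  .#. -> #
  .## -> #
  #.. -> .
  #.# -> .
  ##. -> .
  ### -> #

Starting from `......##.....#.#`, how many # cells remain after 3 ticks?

6

.####.#..###.#.#
.###..#..##..#.#
.##...#..#...#.#
count of #: 6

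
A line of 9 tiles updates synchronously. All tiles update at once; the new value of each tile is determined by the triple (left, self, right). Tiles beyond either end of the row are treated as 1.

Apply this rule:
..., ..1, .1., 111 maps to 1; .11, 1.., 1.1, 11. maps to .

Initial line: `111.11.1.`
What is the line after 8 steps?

.11.1.1..

11.....1.
1..11111.
..1.111..
.11..1..1
....11.1.
.111...1.
..1..111.
.11.1.1..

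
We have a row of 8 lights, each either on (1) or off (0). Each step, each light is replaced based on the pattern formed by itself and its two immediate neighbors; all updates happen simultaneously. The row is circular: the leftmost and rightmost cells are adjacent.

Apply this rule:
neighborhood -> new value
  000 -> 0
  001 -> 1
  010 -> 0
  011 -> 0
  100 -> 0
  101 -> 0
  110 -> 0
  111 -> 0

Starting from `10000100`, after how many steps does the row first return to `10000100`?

00001001
00010010
00100100
01001000
10010000
00100001
01000010
10000100

8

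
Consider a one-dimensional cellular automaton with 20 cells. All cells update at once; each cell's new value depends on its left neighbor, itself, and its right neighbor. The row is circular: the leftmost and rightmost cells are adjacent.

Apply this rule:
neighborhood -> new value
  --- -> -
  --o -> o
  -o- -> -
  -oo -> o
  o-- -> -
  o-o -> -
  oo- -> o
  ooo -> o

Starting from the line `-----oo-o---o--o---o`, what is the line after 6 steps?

ooooooo--o---o-----o

----ooo----o--o---o-
---oooo---o--o---o--
--ooooo--o--o---o---
-oooooo-o--o---o----
ooooooo---o---o-----
ooooooo--o---o-----o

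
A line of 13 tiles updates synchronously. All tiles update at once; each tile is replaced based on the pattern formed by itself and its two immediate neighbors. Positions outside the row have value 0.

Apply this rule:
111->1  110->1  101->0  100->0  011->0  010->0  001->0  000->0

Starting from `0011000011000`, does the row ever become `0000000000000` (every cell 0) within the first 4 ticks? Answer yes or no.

yes

0001000001000
0000000000000
all cells are 0 at tick 2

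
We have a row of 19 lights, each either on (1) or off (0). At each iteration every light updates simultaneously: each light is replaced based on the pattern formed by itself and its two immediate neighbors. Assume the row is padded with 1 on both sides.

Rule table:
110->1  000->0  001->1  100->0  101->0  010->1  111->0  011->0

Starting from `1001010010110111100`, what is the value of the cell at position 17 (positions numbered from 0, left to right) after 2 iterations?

iteration 1: 1011010110010000101
iteration 2: 1001010010110001100
position 17 holds 0

0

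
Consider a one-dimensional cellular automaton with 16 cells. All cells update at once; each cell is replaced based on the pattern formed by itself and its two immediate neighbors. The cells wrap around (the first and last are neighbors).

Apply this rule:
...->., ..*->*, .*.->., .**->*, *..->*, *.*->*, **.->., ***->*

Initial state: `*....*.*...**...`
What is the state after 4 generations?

**.*.*.**.*.*.*.

generation 1: .*..*.*.*.**.*.*
generation 2: *.**.*.*.**.*.*.
generation 3: .**.*.*.**.*.*.*
generation 4: **.*.*.**.*.*.*.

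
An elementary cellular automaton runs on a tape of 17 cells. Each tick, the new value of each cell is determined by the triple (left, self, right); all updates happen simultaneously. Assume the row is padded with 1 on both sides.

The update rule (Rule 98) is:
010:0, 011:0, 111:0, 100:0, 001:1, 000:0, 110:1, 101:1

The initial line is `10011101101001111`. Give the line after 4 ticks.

10101010110000101

10100110110010000
11001011010100001
01010101101000010
10101010110000101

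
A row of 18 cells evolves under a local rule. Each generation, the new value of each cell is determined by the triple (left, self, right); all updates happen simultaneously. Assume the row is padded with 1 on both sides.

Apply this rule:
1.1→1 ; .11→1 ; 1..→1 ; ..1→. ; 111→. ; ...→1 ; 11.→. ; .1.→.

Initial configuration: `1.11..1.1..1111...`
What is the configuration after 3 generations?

..1.1.1..1.11.1.11

generation 1: .11.1..1.1.1...11.
generation 2: 11.1.1..1.1.11.1.1
generation 3: ..1.1.1..1.11.1.11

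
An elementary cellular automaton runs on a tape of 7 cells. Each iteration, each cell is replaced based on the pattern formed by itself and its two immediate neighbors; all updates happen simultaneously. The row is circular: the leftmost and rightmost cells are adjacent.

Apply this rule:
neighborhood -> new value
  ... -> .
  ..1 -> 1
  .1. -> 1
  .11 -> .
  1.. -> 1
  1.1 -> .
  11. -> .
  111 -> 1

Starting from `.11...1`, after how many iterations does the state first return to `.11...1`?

...1.11
1.11...
1...1.1
.1.11..
11...1.
..1.11.
.11...1

7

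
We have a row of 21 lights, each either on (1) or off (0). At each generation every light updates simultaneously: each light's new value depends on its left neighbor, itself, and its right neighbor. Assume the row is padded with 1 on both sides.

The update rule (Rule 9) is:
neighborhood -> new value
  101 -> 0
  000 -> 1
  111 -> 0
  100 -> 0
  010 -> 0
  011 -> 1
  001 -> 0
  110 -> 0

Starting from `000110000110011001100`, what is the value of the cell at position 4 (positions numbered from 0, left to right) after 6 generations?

010100110100010001000
000000100001000100010
011110001100010001000
010000101001000100010
000110000000010001000
010100111111000100010
position 4 holds 0

0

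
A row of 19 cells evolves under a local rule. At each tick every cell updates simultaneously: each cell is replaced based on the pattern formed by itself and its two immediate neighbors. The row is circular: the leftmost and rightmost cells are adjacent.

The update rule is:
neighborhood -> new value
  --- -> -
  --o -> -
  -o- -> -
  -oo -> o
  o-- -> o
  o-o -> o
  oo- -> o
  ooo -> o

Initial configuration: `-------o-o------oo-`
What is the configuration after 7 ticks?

--------o-o-----ooo
o--------o-o----ooo
oo--------o-o---ooo
ooo--------o-o--ooo
oooo--------o-o-ooo
ooooo--------o-oooo
oooooo--------ooooo

oooooo--------ooooo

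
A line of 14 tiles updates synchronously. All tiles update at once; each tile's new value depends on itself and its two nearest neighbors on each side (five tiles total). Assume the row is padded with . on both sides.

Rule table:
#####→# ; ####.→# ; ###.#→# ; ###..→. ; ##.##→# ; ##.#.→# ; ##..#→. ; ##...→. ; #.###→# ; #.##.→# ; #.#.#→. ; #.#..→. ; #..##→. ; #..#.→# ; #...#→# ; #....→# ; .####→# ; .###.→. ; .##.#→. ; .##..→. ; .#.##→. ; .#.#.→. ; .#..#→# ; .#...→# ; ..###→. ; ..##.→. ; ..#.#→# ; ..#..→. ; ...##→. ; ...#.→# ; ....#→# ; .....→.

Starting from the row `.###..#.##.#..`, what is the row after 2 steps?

.....##.#.#.##
...#...#....#.

...#...#....#.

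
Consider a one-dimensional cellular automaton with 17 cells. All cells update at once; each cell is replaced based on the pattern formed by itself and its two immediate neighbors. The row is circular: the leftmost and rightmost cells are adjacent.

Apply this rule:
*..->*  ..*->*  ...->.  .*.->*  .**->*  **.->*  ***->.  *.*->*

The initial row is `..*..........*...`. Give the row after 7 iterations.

.***........***..
**.**......**.**.
******....*******
.....**..**......
....********.....
...**......**....
..****....****...

..****....****...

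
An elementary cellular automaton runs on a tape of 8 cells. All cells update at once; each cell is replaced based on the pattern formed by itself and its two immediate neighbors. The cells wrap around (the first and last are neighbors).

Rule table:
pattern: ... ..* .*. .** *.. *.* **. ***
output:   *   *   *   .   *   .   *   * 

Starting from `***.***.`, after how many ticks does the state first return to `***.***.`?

4

tick 1: .**..**.
tick 2: *.***.**
tick 3: *..**..*
tick 4: ***.***.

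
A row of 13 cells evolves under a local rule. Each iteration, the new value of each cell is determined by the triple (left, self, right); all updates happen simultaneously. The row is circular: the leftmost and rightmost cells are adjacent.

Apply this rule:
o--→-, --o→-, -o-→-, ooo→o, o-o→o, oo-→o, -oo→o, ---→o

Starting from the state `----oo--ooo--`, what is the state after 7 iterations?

ooo-oo--ooo-o
oooooo--ooooo
oooooo--ooooo  (fixed point — unchanged through iteration 7)

oooooo--ooooo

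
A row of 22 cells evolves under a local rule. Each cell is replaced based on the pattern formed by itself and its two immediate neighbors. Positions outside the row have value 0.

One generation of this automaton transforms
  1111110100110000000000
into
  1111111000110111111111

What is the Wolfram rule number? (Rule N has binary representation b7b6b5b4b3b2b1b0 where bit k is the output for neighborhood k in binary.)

233

position 1: 111 → 1  (bit 7 = 1)
position 5: 110 → 1  (bit 6 = 1)
position 6: 101 → 1  (bit 5 = 1)
position 8: 100 → 0  (bit 4 = 0)
position 0: 011 → 1  (bit 3 = 1)
position 7: 010 → 0  (bit 2 = 0)
position 9: 001 → 0  (bit 1 = 0)
position 13: 000 → 1  (bit 0 = 1)
bits b7..b0 = 11101001 = 233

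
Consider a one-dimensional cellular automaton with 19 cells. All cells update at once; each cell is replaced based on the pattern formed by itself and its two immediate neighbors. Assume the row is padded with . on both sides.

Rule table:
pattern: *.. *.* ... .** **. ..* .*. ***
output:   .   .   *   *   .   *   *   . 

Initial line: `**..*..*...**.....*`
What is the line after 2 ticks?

*..**.**.***..*****
*.**..*..*...**....

*.**..*..*...**....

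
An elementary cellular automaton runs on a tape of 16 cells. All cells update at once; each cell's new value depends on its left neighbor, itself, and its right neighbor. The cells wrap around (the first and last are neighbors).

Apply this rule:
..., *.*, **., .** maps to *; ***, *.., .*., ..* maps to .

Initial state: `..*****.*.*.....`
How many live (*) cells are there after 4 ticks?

*.*...**.*..****
**..*.***...*...
**...**.*.*...*.
**.*.***.*..*..*
count of *: 9

9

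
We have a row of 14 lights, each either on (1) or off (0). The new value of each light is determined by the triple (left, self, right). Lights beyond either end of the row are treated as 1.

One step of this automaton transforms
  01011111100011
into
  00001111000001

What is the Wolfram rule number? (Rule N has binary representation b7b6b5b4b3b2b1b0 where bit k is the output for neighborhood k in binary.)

128

position 4: 111 → 1  (bit 7 = 1)
position 8: 110 → 0  (bit 6 = 0)
position 0: 101 → 0  (bit 5 = 0)
position 9: 100 → 0  (bit 4 = 0)
position 3: 011 → 0  (bit 3 = 0)
position 1: 010 → 0  (bit 2 = 0)
position 11: 001 → 0  (bit 1 = 0)
position 10: 000 → 0  (bit 0 = 0)
bits b7..b0 = 10000000 = 128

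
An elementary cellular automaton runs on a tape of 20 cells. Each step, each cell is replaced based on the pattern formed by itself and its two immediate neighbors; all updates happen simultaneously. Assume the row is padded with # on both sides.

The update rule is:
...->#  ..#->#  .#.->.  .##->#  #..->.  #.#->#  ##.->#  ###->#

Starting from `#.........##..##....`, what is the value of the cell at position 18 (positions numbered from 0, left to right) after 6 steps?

#.##########.###.###
####################
####################  (fixed point — unchanged through step 6)
position 18 holds #

#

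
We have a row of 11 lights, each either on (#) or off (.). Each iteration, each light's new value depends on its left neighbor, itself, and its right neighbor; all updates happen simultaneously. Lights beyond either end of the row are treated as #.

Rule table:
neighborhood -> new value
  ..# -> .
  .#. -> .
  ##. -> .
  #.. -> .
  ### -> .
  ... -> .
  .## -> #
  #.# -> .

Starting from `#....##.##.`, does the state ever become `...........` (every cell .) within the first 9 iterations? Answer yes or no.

iteration 1: .....#..#..
iteration 2: ...........
all cells are . at iteration 2

yes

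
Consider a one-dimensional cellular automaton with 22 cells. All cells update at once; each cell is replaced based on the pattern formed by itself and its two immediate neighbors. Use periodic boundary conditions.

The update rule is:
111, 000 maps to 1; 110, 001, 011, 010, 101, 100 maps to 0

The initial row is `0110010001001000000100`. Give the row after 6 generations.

0000000100000011110001
0111110001111001100100
0011100100110000000001
0001000000000111111100
1100011111110011111001
1001001111100001110000

1001001111100001110000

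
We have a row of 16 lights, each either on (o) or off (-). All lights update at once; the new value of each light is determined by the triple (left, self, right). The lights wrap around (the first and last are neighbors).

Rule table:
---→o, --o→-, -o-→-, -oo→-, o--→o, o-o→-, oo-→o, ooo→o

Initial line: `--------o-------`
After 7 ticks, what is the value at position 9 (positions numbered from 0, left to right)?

o

tick 1: ooooooo--ooooooo
tick 2: oooooooo--oooooo
tick 3: ooooooooo--ooooo
tick 4: oooooooooo--oooo
tick 5: ooooooooooo--ooo
tick 6: oooooooooooo--oo
tick 7: ooooooooooooo--o
position 9 holds o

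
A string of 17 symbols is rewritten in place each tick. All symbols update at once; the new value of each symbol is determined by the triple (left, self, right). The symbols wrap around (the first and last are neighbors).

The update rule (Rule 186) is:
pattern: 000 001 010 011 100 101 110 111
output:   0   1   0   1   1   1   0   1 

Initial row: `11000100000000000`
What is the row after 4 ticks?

01010101010001101

10101010000000001
01010101000000011
10101010100000110
01010101010001101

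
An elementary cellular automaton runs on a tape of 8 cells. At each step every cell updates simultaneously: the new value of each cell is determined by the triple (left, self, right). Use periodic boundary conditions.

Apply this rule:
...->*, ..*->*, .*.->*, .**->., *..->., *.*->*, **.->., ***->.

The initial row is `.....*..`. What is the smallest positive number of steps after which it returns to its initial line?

******.*
......*.
*******.
.......*
.*******
*.......
*.******
.*......
**.*****
..*.....
***.****
...*....
****.***
....*...
*****.**
.....*..

16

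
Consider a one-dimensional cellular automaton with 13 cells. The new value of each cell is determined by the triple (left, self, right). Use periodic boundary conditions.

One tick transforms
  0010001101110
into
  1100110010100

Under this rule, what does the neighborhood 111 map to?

At position 10 the neighborhood is 111; the next row has 1 there.

1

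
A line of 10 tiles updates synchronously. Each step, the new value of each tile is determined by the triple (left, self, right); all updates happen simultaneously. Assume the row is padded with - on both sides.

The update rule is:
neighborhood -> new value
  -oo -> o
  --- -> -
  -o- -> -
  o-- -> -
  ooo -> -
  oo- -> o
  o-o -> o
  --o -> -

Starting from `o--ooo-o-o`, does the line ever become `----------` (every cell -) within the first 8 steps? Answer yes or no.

yes

---o-oo-o-
----oooo--
----o--o--
----------
all cells are - at step 4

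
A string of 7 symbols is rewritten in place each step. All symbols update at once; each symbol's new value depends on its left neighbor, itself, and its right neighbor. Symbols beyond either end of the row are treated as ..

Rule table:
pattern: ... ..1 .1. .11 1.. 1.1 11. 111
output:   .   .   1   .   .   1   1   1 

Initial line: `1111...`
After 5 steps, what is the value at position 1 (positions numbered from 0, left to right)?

.

.111...
..11...
...1...
...1...  (fixed point — unchanged through step 5)
position 1 holds .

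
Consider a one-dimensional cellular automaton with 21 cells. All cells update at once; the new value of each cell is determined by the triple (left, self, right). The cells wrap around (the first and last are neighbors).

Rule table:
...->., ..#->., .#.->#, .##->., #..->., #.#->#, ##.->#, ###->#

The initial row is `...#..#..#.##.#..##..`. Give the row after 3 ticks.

...#..#....##.#...#..

...#..#..##.###...#..
...#..#...##.##...#..
...#..#....##.#...#..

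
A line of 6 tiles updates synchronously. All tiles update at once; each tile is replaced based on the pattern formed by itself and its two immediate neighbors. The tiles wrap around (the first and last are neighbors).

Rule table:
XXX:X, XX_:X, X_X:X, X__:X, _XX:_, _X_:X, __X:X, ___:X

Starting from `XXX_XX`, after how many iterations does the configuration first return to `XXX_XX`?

6

XXXX_X
XXXXX_
_XXXXX
X_XXXX
XX_XXX
XXX_XX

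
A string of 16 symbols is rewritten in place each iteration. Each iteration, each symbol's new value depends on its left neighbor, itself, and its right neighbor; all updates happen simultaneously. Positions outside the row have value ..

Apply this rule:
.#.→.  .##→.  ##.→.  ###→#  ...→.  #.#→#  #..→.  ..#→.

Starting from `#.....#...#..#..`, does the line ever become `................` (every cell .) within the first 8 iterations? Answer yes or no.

iteration 1: ................
all cells are . at iteration 1

yes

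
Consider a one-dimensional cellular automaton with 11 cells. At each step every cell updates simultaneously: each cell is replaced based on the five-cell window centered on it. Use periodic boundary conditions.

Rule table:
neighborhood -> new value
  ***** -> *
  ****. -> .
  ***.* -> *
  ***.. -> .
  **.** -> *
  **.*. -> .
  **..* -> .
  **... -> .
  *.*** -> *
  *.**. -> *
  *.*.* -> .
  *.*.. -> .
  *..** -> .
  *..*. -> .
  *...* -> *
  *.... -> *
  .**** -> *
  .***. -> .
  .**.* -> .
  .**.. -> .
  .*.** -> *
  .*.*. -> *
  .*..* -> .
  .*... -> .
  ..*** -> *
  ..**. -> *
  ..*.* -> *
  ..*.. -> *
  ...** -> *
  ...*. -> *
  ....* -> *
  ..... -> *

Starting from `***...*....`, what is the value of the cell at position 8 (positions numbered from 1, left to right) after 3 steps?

*

step 1: *...***.***
step 2: ..***.****.
step 3: ***.****...
position 8 holds *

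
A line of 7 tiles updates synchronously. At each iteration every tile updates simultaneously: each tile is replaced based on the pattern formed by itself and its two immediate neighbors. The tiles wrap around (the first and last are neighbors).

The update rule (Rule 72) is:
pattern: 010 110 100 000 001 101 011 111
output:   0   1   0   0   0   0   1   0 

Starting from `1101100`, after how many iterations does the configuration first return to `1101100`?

iteration 1: 1101100

1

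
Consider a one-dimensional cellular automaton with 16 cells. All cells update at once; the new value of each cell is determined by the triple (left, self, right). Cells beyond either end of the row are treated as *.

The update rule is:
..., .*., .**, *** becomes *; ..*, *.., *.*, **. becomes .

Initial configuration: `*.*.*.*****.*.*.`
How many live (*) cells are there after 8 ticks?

7

..*.*.****..*.*.
..*.*.***...*.*.
..*.*.**..*.*.*.
..*.*.*...*.*.*.
..*.*.*.*.*.*.*.
..*.*.*.*.*.*.*.  (fixed point — unchanged through tick 8)
count of *: 7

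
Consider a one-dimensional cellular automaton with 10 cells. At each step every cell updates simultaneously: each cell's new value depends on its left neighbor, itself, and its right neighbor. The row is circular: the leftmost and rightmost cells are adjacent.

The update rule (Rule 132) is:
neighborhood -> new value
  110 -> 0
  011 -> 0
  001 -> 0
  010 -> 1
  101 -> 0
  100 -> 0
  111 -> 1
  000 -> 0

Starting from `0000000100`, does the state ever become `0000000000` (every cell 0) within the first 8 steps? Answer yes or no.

no

0000000100  (fixed point — unchanged through step 8)
step 8 is 0000000100, still not uniform 0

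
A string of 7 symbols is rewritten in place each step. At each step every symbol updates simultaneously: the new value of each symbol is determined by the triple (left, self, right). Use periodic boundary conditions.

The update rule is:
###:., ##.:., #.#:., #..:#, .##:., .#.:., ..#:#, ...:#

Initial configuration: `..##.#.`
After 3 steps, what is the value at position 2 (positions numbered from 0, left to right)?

.

step 1: ##....#
step 2: ..####.
step 3: ##....#
position 2 holds .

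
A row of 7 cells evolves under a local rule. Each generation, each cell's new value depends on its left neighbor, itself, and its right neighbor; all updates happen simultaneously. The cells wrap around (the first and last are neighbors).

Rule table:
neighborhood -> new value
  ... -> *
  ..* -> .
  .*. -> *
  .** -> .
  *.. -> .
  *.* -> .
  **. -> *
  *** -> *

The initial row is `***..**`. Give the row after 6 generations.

***...*
***.*..
.**.*..
..*.*.*
..*.*.*  (fixed point — unchanged through generation 6)

..*.*.*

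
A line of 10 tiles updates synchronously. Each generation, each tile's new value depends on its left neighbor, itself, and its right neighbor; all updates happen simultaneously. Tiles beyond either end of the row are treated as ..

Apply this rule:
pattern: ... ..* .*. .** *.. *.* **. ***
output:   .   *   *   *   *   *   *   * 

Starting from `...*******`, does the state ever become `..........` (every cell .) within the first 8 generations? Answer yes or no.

generation 1: ..********
generation 2: .*********
generation 3: **********
generation 4: **********  (fixed point — unchanged through generation 8)
generation 8 is **********, still not uniform .

no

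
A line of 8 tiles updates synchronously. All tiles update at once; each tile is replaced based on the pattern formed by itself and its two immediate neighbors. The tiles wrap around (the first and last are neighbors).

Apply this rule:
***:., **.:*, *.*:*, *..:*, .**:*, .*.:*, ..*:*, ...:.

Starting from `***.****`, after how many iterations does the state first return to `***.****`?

..***...
.**.**..
*******.
*.....**
**...**.
***.****

6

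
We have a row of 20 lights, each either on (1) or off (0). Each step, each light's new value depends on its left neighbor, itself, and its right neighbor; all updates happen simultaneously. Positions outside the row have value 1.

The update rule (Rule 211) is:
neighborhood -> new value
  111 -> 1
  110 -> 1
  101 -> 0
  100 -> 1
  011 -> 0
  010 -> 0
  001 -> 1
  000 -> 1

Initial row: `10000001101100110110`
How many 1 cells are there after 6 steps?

15

11111110100111010010
11111110011011001100
11111111101001110111
11111111100110110011
11111111111010011101
11111111111001101100
count of 1: 15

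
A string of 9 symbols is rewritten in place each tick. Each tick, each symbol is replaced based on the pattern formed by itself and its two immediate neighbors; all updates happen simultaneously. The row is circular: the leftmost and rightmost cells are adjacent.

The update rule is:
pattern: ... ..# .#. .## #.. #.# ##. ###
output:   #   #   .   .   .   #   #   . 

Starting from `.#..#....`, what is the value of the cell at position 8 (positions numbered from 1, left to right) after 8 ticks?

.

#..#..###
#.#..#...
.#..#..##
#..#..#.#
#.#..#.#.
.#..#.#.#
#..#.#.#.
..#.#.#.#
position 8 holds .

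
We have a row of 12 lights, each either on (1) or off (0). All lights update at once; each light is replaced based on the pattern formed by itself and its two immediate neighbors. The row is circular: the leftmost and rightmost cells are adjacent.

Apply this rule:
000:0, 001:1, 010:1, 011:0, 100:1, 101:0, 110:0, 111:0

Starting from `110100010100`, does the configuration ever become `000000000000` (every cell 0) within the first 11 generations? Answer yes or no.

generation 1: 000110110111
generation 2: 101000000000
generation 3: 101100000001
generation 4: 000010000010
generation 5: 000111000111
generation 6: 101000101000
generation 7: 101101101101
generation 8: 000000000000
all cells are 0 at generation 8

yes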